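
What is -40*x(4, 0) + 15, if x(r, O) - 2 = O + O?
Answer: -65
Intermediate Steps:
x(r, O) = 2 + 2*O (x(r, O) = 2 + (O + O) = 2 + 2*O)
-40*x(4, 0) + 15 = -40*(2 + 2*0) + 15 = -40*(2 + 0) + 15 = -40*2 + 15 = -80 + 15 = -65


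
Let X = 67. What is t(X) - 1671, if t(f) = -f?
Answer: -1738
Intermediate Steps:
t(X) - 1671 = -1*67 - 1671 = -67 - 1671 = -1738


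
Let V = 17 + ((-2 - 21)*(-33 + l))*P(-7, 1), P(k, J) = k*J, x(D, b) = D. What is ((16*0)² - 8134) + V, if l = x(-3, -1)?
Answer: -13913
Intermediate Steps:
l = -3
P(k, J) = J*k
V = -5779 (V = 17 + ((-2 - 21)*(-33 - 3))*(1*(-7)) = 17 - 23*(-36)*(-7) = 17 + 828*(-7) = 17 - 5796 = -5779)
((16*0)² - 8134) + V = ((16*0)² - 8134) - 5779 = (0² - 8134) - 5779 = (0 - 8134) - 5779 = -8134 - 5779 = -13913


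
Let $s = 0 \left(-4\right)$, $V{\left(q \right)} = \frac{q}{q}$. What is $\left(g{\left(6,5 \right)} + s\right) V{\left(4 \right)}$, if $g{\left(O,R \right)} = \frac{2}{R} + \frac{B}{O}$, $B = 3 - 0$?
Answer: $\frac{9}{10} \approx 0.9$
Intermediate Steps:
$B = 3$ ($B = 3 + 0 = 3$)
$g{\left(O,R \right)} = \frac{2}{R} + \frac{3}{O}$
$V{\left(q \right)} = 1$
$s = 0$
$\left(g{\left(6,5 \right)} + s\right) V{\left(4 \right)} = \left(\left(\frac{2}{5} + \frac{3}{6}\right) + 0\right) 1 = \left(\left(2 \cdot \frac{1}{5} + 3 \cdot \frac{1}{6}\right) + 0\right) 1 = \left(\left(\frac{2}{5} + \frac{1}{2}\right) + 0\right) 1 = \left(\frac{9}{10} + 0\right) 1 = \frac{9}{10} \cdot 1 = \frac{9}{10}$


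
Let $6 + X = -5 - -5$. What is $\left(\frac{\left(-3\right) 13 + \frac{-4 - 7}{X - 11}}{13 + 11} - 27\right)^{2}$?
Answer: $\frac{8508889}{10404} \approx 817.85$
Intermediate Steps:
$X = -6$ ($X = -6 - 0 = -6 + \left(-5 + 5\right) = -6 + 0 = -6$)
$\left(\frac{\left(-3\right) 13 + \frac{-4 - 7}{X - 11}}{13 + 11} - 27\right)^{2} = \left(\frac{\left(-3\right) 13 + \frac{-4 - 7}{-6 - 11}}{13 + 11} - 27\right)^{2} = \left(\frac{-39 - \frac{11}{-17}}{24} - 27\right)^{2} = \left(\left(-39 - - \frac{11}{17}\right) \frac{1}{24} - 27\right)^{2} = \left(\left(-39 + \frac{11}{17}\right) \frac{1}{24} - 27\right)^{2} = \left(\left(- \frac{652}{17}\right) \frac{1}{24} - 27\right)^{2} = \left(- \frac{163}{102} - 27\right)^{2} = \left(- \frac{2917}{102}\right)^{2} = \frac{8508889}{10404}$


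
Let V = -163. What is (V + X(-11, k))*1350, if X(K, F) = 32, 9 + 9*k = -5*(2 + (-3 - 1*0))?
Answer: -176850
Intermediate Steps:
k = -4/9 (k = -1 + (-5*(2 + (-3 - 1*0)))/9 = -1 + (-5*(2 + (-3 + 0)))/9 = -1 + (-5*(2 - 3))/9 = -1 + (-5*(-1))/9 = -1 + (⅑)*5 = -1 + 5/9 = -4/9 ≈ -0.44444)
(V + X(-11, k))*1350 = (-163 + 32)*1350 = -131*1350 = -176850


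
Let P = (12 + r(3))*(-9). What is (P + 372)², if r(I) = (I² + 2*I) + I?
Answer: 10404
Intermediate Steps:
r(I) = I² + 3*I
P = -270 (P = (12 + 3*(3 + 3))*(-9) = (12 + 3*6)*(-9) = (12 + 18)*(-9) = 30*(-9) = -270)
(P + 372)² = (-270 + 372)² = 102² = 10404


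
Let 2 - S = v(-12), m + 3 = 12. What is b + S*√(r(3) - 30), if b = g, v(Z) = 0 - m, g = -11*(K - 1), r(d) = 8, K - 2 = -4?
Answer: 33 + 11*I*√22 ≈ 33.0 + 51.595*I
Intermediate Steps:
m = 9 (m = -3 + 12 = 9)
K = -2 (K = 2 - 4 = -2)
g = 33 (g = -11*(-2 - 1) = -11*(-3) = 33)
v(Z) = -9 (v(Z) = 0 - 1*9 = 0 - 9 = -9)
S = 11 (S = 2 - 1*(-9) = 2 + 9 = 11)
b = 33
b + S*√(r(3) - 30) = 33 + 11*√(8 - 30) = 33 + 11*√(-22) = 33 + 11*(I*√22) = 33 + 11*I*√22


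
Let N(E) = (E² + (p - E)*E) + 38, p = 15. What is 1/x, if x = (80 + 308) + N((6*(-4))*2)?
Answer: -1/294 ≈ -0.0034014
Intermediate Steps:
N(E) = 38 + E² + E*(15 - E) (N(E) = (E² + (15 - E)*E) + 38 = (E² + E*(15 - E)) + 38 = 38 + E² + E*(15 - E))
x = -294 (x = (80 + 308) + (38 + 15*((6*(-4))*2)) = 388 + (38 + 15*(-24*2)) = 388 + (38 + 15*(-48)) = 388 + (38 - 720) = 388 - 682 = -294)
1/x = 1/(-294) = -1/294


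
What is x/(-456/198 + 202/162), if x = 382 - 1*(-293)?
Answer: -601425/941 ≈ -639.13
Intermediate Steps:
x = 675 (x = 382 + 293 = 675)
x/(-456/198 + 202/162) = 675/(-456/198 + 202/162) = 675/(-456*1/198 + 202*(1/162)) = 675/(-76/33 + 101/81) = 675/(-941/891) = 675*(-891/941) = -601425/941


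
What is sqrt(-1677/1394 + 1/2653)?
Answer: I*sqrt(16448800773734)/3698282 ≈ 1.0966*I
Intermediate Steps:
sqrt(-1677/1394 + 1/2653) = sqrt(-4447687/3698282) = I*sqrt(16448800773734)/3698282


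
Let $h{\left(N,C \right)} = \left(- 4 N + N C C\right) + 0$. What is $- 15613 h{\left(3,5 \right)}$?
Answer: $-983619$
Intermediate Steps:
$h{\left(N,C \right)} = - 4 N + N C^{2}$ ($h{\left(N,C \right)} = \left(- 4 N + C N C\right) + 0 = \left(- 4 N + N C^{2}\right) + 0 = - 4 N + N C^{2}$)
$- 15613 h{\left(3,5 \right)} = - 15613 \cdot 3 \left(-4 + 5^{2}\right) = - 15613 \cdot 3 \left(-4 + 25\right) = - 15613 \cdot 3 \cdot 21 = \left(-15613\right) 63 = -983619$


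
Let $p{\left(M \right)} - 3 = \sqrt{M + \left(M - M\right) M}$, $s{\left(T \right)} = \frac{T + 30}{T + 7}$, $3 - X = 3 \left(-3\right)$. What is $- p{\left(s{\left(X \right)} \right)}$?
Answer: $-3 - \frac{\sqrt{798}}{19} \approx -4.4868$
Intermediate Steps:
$X = 12$ ($X = 3 - 3 \left(-3\right) = 3 - -9 = 3 + 9 = 12$)
$s{\left(T \right)} = \frac{30 + T}{7 + T}$
$p{\left(M \right)} = 3 + \sqrt{M}$ ($p{\left(M \right)} = 3 + \sqrt{M + \left(M - M\right) M} = 3 + \sqrt{M + 0 M} = 3 + \sqrt{M + 0} = 3 + \sqrt{M}$)
$- p{\left(s{\left(X \right)} \right)} = - (3 + \sqrt{\frac{30 + 12}{7 + 12}}) = - (3 + \sqrt{\frac{1}{19} \cdot 42}) = - (3 + \sqrt{\frac{42}{19}}) = - (3 + \frac{\sqrt{798}}{19}) = -3 - \frac{\sqrt{798}}{19}$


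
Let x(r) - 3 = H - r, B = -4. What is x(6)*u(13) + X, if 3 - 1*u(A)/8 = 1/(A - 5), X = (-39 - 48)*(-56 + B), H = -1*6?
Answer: 5013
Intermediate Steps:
H = -6
X = 5220 (X = (-39 - 48)*(-56 - 4) = -87*(-60) = 5220)
u(A) = 24 - 8/(-5 + A) (u(A) = 24 - 8/(A - 5) = 24 - 8/(-5 + A))
x(r) = -3 - r (x(r) = 3 + (-6 - r) = -3 - r)
x(6)*u(13) + X = (-3 - 1*6)*(8*(-16 + 3*13)/(-5 + 13)) + 5220 = (-3 - 6)*(8*(-16 + 39)/8) + 5220 = -72*23/8 + 5220 = -9*23 + 5220 = -207 + 5220 = 5013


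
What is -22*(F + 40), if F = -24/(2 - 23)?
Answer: -6336/7 ≈ -905.14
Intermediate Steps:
F = 8/7 (F = -24/(-21) = -24*(-1/21) = 8/7 ≈ 1.1429)
-22*(F + 40) = -22*(8/7 + 40) = -22*288/7 = -6336/7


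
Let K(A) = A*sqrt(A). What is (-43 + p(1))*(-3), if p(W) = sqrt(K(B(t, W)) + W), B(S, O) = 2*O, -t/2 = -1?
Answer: 129 - 3*sqrt(1 + 2*sqrt(2)) ≈ 123.13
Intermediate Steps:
t = 2 (t = -2*(-1) = 2)
K(A) = A**(3/2)
p(W) = sqrt(W + 2*sqrt(2)*W**(3/2)) (p(W) = sqrt((2*W)**(3/2) + W) = sqrt(2*sqrt(2)*W**(3/2) + W) = sqrt(W + 2*sqrt(2)*W**(3/2)))
(-43 + p(1))*(-3) = (-43 + sqrt(1 + 2*sqrt(2)*1**(3/2)))*(-3) = (-43 + sqrt(1 + 2*sqrt(2)*1))*(-3) = (-43 + sqrt(1 + 2*sqrt(2)))*(-3) = 129 - 3*sqrt(1 + 2*sqrt(2))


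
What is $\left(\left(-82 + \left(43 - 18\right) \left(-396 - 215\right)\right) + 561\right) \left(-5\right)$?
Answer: $73980$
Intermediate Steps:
$\left(\left(-82 + \left(43 - 18\right) \left(-396 - 215\right)\right) + 561\right) \left(-5\right) = \left(\left(-82 + 25 \left(-611\right)\right) + 561\right) \left(-5\right) = \left(\left(-82 - 15275\right) + 561\right) \left(-5\right) = \left(-15357 + 561\right) \left(-5\right) = \left(-14796\right) \left(-5\right) = 73980$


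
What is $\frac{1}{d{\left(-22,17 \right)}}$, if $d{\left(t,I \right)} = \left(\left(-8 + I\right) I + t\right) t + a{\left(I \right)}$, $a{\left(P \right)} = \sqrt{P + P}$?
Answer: $- \frac{1441}{4152945} - \frac{\sqrt{34}}{8305890} \approx -0.00034768$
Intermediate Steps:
$a{\left(P \right)} = \sqrt{2} \sqrt{P}$ ($a{\left(P \right)} = \sqrt{2 P} = \sqrt{2} \sqrt{P}$)
$d{\left(t,I \right)} = t \left(t + I \left(-8 + I\right)\right) + \sqrt{2} \sqrt{I}$ ($d{\left(t,I \right)} = \left(\left(-8 + I\right) I + t\right) t + \sqrt{2} \sqrt{I} = \left(I \left(-8 + I\right) + t\right) t + \sqrt{2} \sqrt{I} = \left(t + I \left(-8 + I\right)\right) t + \sqrt{2} \sqrt{I} = t \left(t + I \left(-8 + I\right)\right) + \sqrt{2} \sqrt{I}$)
$\frac{1}{d{\left(-22,17 \right)}} = \frac{1}{\left(-22\right)^{2} - 22 \cdot 17^{2} + \sqrt{2} \sqrt{17} - 136 \left(-22\right)} = \frac{1}{484 - 6358 + \sqrt{34} + 2992} = \frac{1}{-2882 + \sqrt{34}}$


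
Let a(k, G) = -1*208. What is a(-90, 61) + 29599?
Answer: 29391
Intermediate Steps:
a(k, G) = -208
a(-90, 61) + 29599 = -208 + 29599 = 29391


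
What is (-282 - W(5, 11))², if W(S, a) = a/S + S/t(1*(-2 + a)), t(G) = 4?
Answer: 32592681/400 ≈ 81482.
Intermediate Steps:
W(S, a) = S/4 + a/S (W(S, a) = a/S + S/4 = S/4 + a/S)
(-282 - W(5, 11))² = (-282 - ((¼)*5 + 11/5))² = (-282 - (5/4 + 11*(⅕)))² = (-282 - (5/4 + 11/5))² = (-282 - 1*69/20)² = (-282 - 69/20)² = (-5709/20)² = 32592681/400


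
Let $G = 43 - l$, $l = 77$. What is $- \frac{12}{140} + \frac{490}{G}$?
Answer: $- \frac{8626}{595} \approx -14.497$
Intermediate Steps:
$G = -34$ ($G = 43 - 77 = -34$)
$- \frac{12}{140} + \frac{490}{G} = - \frac{12}{140} + \frac{490}{-34} = \left(-12\right) \frac{1}{140} + 490 \left(- \frac{1}{34}\right) = - \frac{3}{35} - \frac{245}{17} = - \frac{8626}{595}$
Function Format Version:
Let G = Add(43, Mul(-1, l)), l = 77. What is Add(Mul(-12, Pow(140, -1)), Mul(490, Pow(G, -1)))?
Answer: Rational(-8626, 595) ≈ -14.497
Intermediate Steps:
G = -34 (G = Add(43, Mul(-1, 77)) = Add(43, -77) = -34)
Add(Mul(-12, Pow(140, -1)), Mul(490, Pow(G, -1))) = Add(Mul(-12, Pow(140, -1)), Mul(490, Pow(-34, -1))) = Add(Mul(-12, Rational(1, 140)), Mul(490, Rational(-1, 34))) = Add(Rational(-3, 35), Rational(-245, 17)) = Rational(-8626, 595)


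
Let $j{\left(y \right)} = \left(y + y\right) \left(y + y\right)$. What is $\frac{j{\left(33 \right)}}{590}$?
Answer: $\frac{2178}{295} \approx 7.383$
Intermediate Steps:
$j{\left(y \right)} = 4 y^{2}$ ($j{\left(y \right)} = 2 y 2 y = 4 y^{2}$)
$\frac{j{\left(33 \right)}}{590} = \frac{4 \cdot 33^{2}}{590} = 4 \cdot 1089 \cdot \frac{1}{590} = 4356 \cdot \frac{1}{590} = \frac{2178}{295}$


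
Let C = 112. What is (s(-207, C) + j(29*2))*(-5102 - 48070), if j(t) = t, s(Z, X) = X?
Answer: -9039240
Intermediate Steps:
(s(-207, C) + j(29*2))*(-5102 - 48070) = (112 + 29*2)*(-5102 - 48070) = (112 + 58)*(-53172) = 170*(-53172) = -9039240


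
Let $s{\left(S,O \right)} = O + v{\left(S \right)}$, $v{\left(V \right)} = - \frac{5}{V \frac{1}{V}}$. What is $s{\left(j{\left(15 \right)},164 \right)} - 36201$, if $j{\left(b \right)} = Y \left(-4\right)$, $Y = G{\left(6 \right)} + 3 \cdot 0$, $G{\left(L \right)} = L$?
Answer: $-36042$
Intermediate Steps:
$v{\left(V \right)} = -5$ ($v{\left(V \right)} = - \frac{5}{1} = \left(-5\right) 1 = -5$)
$Y = 6$ ($Y = 6 + 3 \cdot 0 = 6 + 0 = 6$)
$j{\left(b \right)} = -24$ ($j{\left(b \right)} = 6 \left(-4\right) = -24$)
$s{\left(S,O \right)} = -5 + O$ ($s{\left(S,O \right)} = O - 5 = -5 + O$)
$s{\left(j{\left(15 \right)},164 \right)} - 36201 = \left(-5 + 164\right) - 36201 = 159 - 36201 = -36042$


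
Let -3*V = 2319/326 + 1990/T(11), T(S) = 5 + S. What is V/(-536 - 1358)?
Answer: 171461/7409328 ≈ 0.023141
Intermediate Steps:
V = -171461/3912 (V = -(2319/326 + 1990/(5 + 11))/3 = -(2319*(1/326) + 1990/16)/3 = -(2319/326 + 1990*(1/16))/3 = -(2319/326 + 995/8)/3 = -⅓*171461/1304 = -171461/3912 ≈ -43.829)
V/(-536 - 1358) = -171461/(3912*(-536 - 1358)) = -171461/3912/(-1894) = -171461/3912*(-1/1894) = 171461/7409328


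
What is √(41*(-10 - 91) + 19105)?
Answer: 2*√3741 ≈ 122.33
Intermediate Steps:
√(41*(-10 - 91) + 19105) = √(41*(-101) + 19105) = √(-4141 + 19105) = √14964 = 2*√3741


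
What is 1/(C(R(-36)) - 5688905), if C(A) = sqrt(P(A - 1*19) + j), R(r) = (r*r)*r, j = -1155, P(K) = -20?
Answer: -1137781/6472728020040 - I*sqrt(47)/6472728020040 ≈ -1.7578e-7 - 1.0592e-12*I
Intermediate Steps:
R(r) = r**3 (R(r) = r**2*r = r**3)
C(A) = 5*I*sqrt(47) (C(A) = sqrt(-20 - 1155) = sqrt(-1175) = 5*I*sqrt(47))
1/(C(R(-36)) - 5688905) = 1/(5*I*sqrt(47) - 5688905) = 1/(-5688905 + 5*I*sqrt(47))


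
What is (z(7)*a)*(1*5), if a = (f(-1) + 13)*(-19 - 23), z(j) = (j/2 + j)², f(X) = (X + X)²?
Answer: -787185/2 ≈ -3.9359e+5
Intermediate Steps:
f(X) = 4*X² (f(X) = (2*X)² = 4*X²)
z(j) = 9*j²/4 (z(j) = (j*(½) + j)² = (j/2 + j)² = (3*j/2)² = 9*j²/4)
a = -714 (a = (4*(-1)² + 13)*(-19 - 23) = (4*1 + 13)*(-42) = (4 + 13)*(-42) = 17*(-42) = -714)
(z(7)*a)*(1*5) = (((9/4)*7²)*(-714))*(1*5) = (((9/4)*49)*(-714))*5 = ((441/4)*(-714))*5 = -157437/2*5 = -787185/2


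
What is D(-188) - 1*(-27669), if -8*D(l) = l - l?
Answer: 27669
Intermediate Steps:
D(l) = 0 (D(l) = -(l - l)/8 = -⅛*0 = 0)
D(-188) - 1*(-27669) = 0 - 1*(-27669) = 0 + 27669 = 27669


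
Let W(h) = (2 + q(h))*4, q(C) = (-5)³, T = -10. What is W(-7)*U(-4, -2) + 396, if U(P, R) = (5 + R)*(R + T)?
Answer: 18108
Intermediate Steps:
U(P, R) = (-10 + R)*(5 + R) (U(P, R) = (5 + R)*(R - 10) = (5 + R)*(-10 + R) = (-10 + R)*(5 + R))
q(C) = -125
W(h) = -492 (W(h) = (2 - 125)*4 = -123*4 = -492)
W(-7)*U(-4, -2) + 396 = -492*(-50 + (-2)² - 5*(-2)) + 396 = -492*(-50 + 4 + 10) + 396 = -492*(-36) + 396 = 17712 + 396 = 18108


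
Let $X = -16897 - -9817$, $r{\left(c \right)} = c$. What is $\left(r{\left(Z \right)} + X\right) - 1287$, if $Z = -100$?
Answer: $-8467$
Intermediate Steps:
$X = -7080$ ($X = -16897 + 9817 = -7080$)
$\left(r{\left(Z \right)} + X\right) - 1287 = \left(-100 - 7080\right) - 1287 = -7180 - 1287 = -8467$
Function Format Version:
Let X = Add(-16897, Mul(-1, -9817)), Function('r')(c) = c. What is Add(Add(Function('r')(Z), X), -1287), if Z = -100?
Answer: -8467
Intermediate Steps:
X = -7080 (X = Add(-16897, 9817) = -7080)
Add(Add(Function('r')(Z), X), -1287) = Add(Add(-100, -7080), -1287) = Add(-7180, -1287) = -8467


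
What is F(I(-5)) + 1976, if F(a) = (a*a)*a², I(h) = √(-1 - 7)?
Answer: 2040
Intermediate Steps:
I(h) = 2*I*√2 (I(h) = √(-8) = 2*I*√2)
F(a) = a⁴ (F(a) = a²*a² = a⁴)
F(I(-5)) + 1976 = (2*I*√2)⁴ + 1976 = 64 + 1976 = 2040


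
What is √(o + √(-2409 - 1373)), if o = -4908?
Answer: √(-4908 + I*√3782) ≈ 0.4389 + 70.058*I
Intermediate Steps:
√(o + √(-2409 - 1373)) = √(-4908 + √(-2409 - 1373)) = √(-4908 + √(-3782)) = √(-4908 + I*√3782)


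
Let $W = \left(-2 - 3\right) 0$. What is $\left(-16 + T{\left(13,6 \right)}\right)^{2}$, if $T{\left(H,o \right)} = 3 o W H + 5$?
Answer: $121$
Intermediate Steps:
$W = 0$ ($W = \left(-5\right) 0 = 0$)
$T{\left(H,o \right)} = 5$ ($T{\left(H,o \right)} = 3 o 0 H + 5 = 0 H + 5 = 0 + 5 = 5$)
$\left(-16 + T{\left(13,6 \right)}\right)^{2} = \left(-16 + 5\right)^{2} = \left(-11\right)^{2} = 121$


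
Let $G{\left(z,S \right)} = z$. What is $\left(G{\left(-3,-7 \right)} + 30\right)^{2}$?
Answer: $729$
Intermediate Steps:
$\left(G{\left(-3,-7 \right)} + 30\right)^{2} = \left(-3 + 30\right)^{2} = 27^{2} = 729$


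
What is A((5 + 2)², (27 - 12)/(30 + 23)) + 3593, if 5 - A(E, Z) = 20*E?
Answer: 2618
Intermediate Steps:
A(E, Z) = 5 - 20*E
A((5 + 2)², (27 - 12)/(30 + 23)) + 3593 = (5 - 20*(5 + 2)²) + 3593 = (5 - 20*7²) + 3593 = (5 - 20*49) + 3593 = (5 - 980) + 3593 = -975 + 3593 = 2618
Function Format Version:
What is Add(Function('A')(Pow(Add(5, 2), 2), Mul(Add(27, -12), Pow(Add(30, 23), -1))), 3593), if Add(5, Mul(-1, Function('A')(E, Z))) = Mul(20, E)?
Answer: 2618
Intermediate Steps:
Function('A')(E, Z) = Add(5, Mul(-20, E)) (Function('A')(E, Z) = Add(5, Mul(-1, Mul(20, E))) = Add(5, Mul(-20, E)))
Add(Function('A')(Pow(Add(5, 2), 2), Mul(Add(27, -12), Pow(Add(30, 23), -1))), 3593) = Add(Add(5, Mul(-20, Pow(Add(5, 2), 2))), 3593) = Add(Add(5, Mul(-20, Pow(7, 2))), 3593) = Add(Add(5, Mul(-20, 49)), 3593) = Add(Add(5, -980), 3593) = Add(-975, 3593) = 2618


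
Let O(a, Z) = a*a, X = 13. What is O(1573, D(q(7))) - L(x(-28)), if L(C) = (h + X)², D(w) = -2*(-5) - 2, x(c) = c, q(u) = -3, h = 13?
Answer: 2473653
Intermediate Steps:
D(w) = 8 (D(w) = 10 - 2 = 8)
L(C) = 676 (L(C) = (13 + 13)² = 26² = 676)
O(a, Z) = a²
O(1573, D(q(7))) - L(x(-28)) = 1573² - 1*676 = 2474329 - 676 = 2473653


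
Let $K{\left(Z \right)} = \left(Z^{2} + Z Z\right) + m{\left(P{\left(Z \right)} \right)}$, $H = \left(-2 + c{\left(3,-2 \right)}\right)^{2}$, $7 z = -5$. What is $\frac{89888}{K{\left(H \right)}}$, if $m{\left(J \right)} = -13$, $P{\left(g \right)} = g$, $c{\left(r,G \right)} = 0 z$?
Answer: $\frac{89888}{19} \approx 4730.9$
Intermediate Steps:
$z = - \frac{5}{7}$ ($z = \frac{1}{7} \left(-5\right) = - \frac{5}{7} \approx -0.71429$)
$c{\left(r,G \right)} = 0$ ($c{\left(r,G \right)} = 0 \left(- \frac{5}{7}\right) = 0$)
$H = 4$ ($H = \left(-2 + 0\right)^{2} = \left(-2\right)^{2} = 4$)
$K{\left(Z \right)} = -13 + 2 Z^{2}$ ($K{\left(Z \right)} = \left(Z^{2} + Z Z\right) - 13 = \left(Z^{2} + Z^{2}\right) - 13 = 2 Z^{2} - 13 = -13 + 2 Z^{2}$)
$\frac{89888}{K{\left(H \right)}} = \frac{89888}{-13 + 2 \cdot 4^{2}} = \frac{89888}{-13 + 2 \cdot 16} = \frac{89888}{-13 + 32} = \frac{89888}{19}$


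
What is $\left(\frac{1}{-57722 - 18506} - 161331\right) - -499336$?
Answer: $\frac{25765445139}{76228} \approx 3.3801 \cdot 10^{5}$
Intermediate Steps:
$\left(\frac{1}{-57722 - 18506} - 161331\right) - -499336 = \left(\frac{1}{-76228} - 161331\right) + 499336 = \left(- \frac{1}{76228} - 161331\right) + 499336 = - \frac{12297939469}{76228} + 499336 = \frac{25765445139}{76228}$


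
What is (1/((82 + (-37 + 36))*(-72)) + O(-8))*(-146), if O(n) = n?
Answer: 3405961/2916 ≈ 1168.0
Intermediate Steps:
(1/((82 + (-37 + 36))*(-72)) + O(-8))*(-146) = (1/((82 + (-37 + 36))*(-72)) - 8)*(-146) = (-1/72/(82 - 1) - 8)*(-146) = (-1/72/81 - 8)*(-146) = ((1/81)*(-1/72) - 8)*(-146) = (-1/5832 - 8)*(-146) = -46657/5832*(-146) = 3405961/2916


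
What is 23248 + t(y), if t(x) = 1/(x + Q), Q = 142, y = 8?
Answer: 3487201/150 ≈ 23248.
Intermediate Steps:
t(x) = 1/(142 + x) (t(x) = 1/(x + 142) = 1/(142 + x))
23248 + t(y) = 23248 + 1/(142 + 8) = 23248 + 1/150 = 3487201/150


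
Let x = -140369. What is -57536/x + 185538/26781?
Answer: 9194885046/1253074063 ≈ 7.3379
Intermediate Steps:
-57536/x + 185538/26781 = -57536/(-140369) + 185538/26781 = -57536*(-1/140369) + 185538*(1/26781) = 57536/140369 + 61846/8927 = 9194885046/1253074063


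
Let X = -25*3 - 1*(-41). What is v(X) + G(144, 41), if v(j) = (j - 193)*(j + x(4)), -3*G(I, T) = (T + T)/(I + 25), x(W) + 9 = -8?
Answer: 5869457/507 ≈ 11577.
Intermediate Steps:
x(W) = -17 (x(W) = -9 - 8 = -17)
G(I, T) = -2*T/(3*(25 + I)) (G(I, T) = -(T + T)/(3*(I + 25)) = -2*T/(3*(25 + I)))
X = -34 (X = -75 + 41 = -34)
v(j) = (-193 + j)*(-17 + j) (v(j) = (j - 193)*(j - 17) = (-193 + j)*(-17 + j))
v(X) + G(144, 41) = (3281 + (-34)² - 210*(-34)) - 2*41/(75 + 3*144) = (3281 + 1156 + 7140) - 2*41/(75 + 432) = 11577 - 2*41/507 = 11577 - 2*41*1/507 = 11577 - 82/507 = 5869457/507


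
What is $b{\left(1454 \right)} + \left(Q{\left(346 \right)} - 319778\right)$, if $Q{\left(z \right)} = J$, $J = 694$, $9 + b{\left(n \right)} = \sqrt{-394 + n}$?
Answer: $-319093 + 2 \sqrt{265} \approx -3.1906 \cdot 10^{5}$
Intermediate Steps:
$b{\left(n \right)} = -9 + \sqrt{-394 + n}$
$Q{\left(z \right)} = 694$
$b{\left(1454 \right)} + \left(Q{\left(346 \right)} - 319778\right) = \left(-9 + \sqrt{-394 + 1454}\right) + \left(694 - 319778\right) = \left(-9 + \sqrt{1060}\right) - 319084 = \left(-9 + 2 \sqrt{265}\right) - 319084 = -319093 + 2 \sqrt{265}$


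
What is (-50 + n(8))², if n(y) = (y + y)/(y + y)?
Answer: 2401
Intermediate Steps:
n(y) = 1 (n(y) = (2*y)/((2*y)) = (2*y)*(1/(2*y)) = 1)
(-50 + n(8))² = (-50 + 1)² = (-49)² = 2401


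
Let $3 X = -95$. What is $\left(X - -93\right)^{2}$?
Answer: $\frac{33856}{9} \approx 3761.8$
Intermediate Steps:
$X = - \frac{95}{3}$ ($X = \frac{1}{3} \left(-95\right) = - \frac{95}{3} \approx -31.667$)
$\left(X - -93\right)^{2} = \left(- \frac{95}{3} - -93\right)^{2} = \left(- \frac{95}{3} + 93\right)^{2} = \left(\frac{184}{3}\right)^{2} = \frac{33856}{9}$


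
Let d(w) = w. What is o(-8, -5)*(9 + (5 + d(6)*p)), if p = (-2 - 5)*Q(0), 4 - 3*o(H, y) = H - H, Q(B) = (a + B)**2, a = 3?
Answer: -1456/3 ≈ -485.33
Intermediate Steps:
Q(B) = (3 + B)**2
o(H, y) = 4/3 (o(H, y) = 4/3 - (H - H)/3 = 4/3 - 1/3*0 = 4/3 + 0 = 4/3)
p = -63 (p = (-2 - 5)*(3 + 0)**2 = -7*3**2 = -7*9 = -63)
o(-8, -5)*(9 + (5 + d(6)*p)) = 4*(9 + (5 + 6*(-63)))/3 = 4*(9 + (5 - 378))/3 = 4*(9 - 373)/3 = (4/3)*(-364) = -1456/3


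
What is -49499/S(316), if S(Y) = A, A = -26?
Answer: 49499/26 ≈ 1903.8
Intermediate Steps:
S(Y) = -26
-49499/S(316) = -49499/(-26) = -49499*(-1/26) = 49499/26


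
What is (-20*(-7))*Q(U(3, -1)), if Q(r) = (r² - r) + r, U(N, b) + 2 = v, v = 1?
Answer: 140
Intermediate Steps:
U(N, b) = -1 (U(N, b) = -2 + 1 = -1)
Q(r) = r²
(-20*(-7))*Q(U(3, -1)) = -20*(-7)*(-1)² = 140*1 = 140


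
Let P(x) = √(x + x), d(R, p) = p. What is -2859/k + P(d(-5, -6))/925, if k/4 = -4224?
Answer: 953/5632 + 2*I*√3/925 ≈ 0.16921 + 0.003745*I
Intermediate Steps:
k = -16896 (k = 4*(-4224) = -16896)
P(x) = √2*√x (P(x) = √(2*x) = √2*√x)
-2859/k + P(d(-5, -6))/925 = -2859/(-16896) + (√2*√(-6))/925 = -2859*(-1/16896) + (√2*(I*√6))*(1/925) = 953/5632 + (2*I*√3)*(1/925) = 953/5632 + 2*I*√3/925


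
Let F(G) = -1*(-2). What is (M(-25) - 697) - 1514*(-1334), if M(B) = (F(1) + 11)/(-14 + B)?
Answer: 6056936/3 ≈ 2.0190e+6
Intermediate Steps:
F(G) = 2
M(B) = 13/(-14 + B) (M(B) = (2 + 11)/(-14 + B) = 13/(-14 + B))
(M(-25) - 697) - 1514*(-1334) = (13/(-14 - 25) - 697) - 1514*(-1334) = (13/(-39) - 697) + 2019676 = (13*(-1/39) - 697) + 2019676 = (-⅓ - 697) + 2019676 = -2092/3 + 2019676 = 6056936/3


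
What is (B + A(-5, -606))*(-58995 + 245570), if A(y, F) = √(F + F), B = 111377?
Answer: 20780163775 + 373150*I*√303 ≈ 2.078e+10 + 6.4954e+6*I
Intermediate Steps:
A(y, F) = √2*√F (A(y, F) = √(2*F) = √2*√F)
(B + A(-5, -606))*(-58995 + 245570) = (111377 + √2*√(-606))*(-58995 + 245570) = (111377 + √2*(I*√606))*186575 = (111377 + 2*I*√303)*186575 = 20780163775 + 373150*I*√303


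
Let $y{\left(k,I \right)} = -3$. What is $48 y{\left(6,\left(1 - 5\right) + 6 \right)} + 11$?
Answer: $-133$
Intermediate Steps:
$48 y{\left(6,\left(1 - 5\right) + 6 \right)} + 11 = 48 \left(-3\right) + 11 = -144 + 11 = -133$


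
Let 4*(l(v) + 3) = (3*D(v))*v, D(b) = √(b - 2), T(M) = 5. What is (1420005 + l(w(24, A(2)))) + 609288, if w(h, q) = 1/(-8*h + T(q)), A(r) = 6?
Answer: 2029290 - 15*I*√2805/139876 ≈ 2.0293e+6 - 0.0056796*I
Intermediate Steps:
D(b) = √(-2 + b)
w(h, q) = 1/(5 - 8*h) (w(h, q) = 1/(-8*h + 5) = 1/(5 - 8*h))
l(v) = -3 + 3*v*√(-2 + v)/4 (l(v) = -3 + ((3*√(-2 + v))*v)/4 = -3 + (3*v*√(-2 + v))/4 = -3 + 3*v*√(-2 + v)/4)
(1420005 + l(w(24, A(2)))) + 609288 = (1420005 + (-3 + 3*(-1/(-5 + 8*24))*√(-2 - 1/(-5 + 8*24))/4)) + 609288 = (1420005 + (-3 + 3*(-1/(-5 + 192))*√(-2 - 1/(-5 + 192))/4)) + 609288 = (1420005 + (-3 + 3*(-1/187)*√(-2 - 1/187)/4)) + 609288 = (1420005 + (-3 + 3*(-1*1/187)*√(-2 - 1*1/187)/4)) + 609288 = (1420005 + (-3 + (¾)*(-1/187)*√(-2 - 1/187))) + 609288 = (1420005 + (-3 + (¾)*(-1/187)*√(-375/187))) + 609288 = (1420005 + (-3 + (¾)*(-1/187)*(5*I*√2805/187))) + 609288 = (1420005 + (-3 - 15*I*√2805/139876)) + 609288 = (1420002 - 15*I*√2805/139876) + 609288 = 2029290 - 15*I*√2805/139876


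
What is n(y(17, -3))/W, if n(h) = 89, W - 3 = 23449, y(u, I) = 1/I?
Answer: 89/23452 ≈ 0.0037950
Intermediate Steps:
W = 23452 (W = 3 + 23449 = 23452)
n(y(17, -3))/W = 89/23452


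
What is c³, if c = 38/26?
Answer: 6859/2197 ≈ 3.1220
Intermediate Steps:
c = 19/13 (c = 38*(1/26) = 19/13 ≈ 1.4615)
c³ = (19/13)³ = 6859/2197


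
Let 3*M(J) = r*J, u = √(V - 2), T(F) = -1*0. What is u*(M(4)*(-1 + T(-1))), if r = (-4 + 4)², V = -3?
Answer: 0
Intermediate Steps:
T(F) = 0
u = I*√5 (u = √(-3 - 2) = √(-5) = I*√5 ≈ 2.2361*I)
r = 0 (r = 0² = 0)
M(J) = 0 (M(J) = (0*J)/3 = (⅓)*0 = 0)
u*(M(4)*(-1 + T(-1))) = (I*√5)*(0*(-1 + 0)) = (I*√5)*(0*(-1)) = (I*√5)*0 = 0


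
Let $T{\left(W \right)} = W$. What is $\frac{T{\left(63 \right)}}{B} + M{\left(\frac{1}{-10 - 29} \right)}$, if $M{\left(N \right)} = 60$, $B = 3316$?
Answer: $\frac{199023}{3316} \approx 60.019$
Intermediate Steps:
$\frac{T{\left(63 \right)}}{B} + M{\left(\frac{1}{-10 - 29} \right)} = \frac{63}{3316} + 60 = \frac{199023}{3316}$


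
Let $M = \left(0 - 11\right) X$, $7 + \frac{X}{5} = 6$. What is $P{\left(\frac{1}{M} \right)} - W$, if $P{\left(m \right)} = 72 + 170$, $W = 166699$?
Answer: $-166457$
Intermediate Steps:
$X = -5$ ($X = -35 + 5 \cdot 6 = -35 + 30 = -5$)
$M = 55$ ($M = \left(0 - 11\right) \left(-5\right) = \left(-11\right) \left(-5\right) = 55$)
$P{\left(m \right)} = 242$
$P{\left(\frac{1}{M} \right)} - W = 242 - 166699 = -166457$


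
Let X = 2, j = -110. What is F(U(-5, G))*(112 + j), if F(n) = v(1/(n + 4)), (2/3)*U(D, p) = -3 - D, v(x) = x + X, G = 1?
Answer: 30/7 ≈ 4.2857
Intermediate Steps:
v(x) = 2 + x (v(x) = x + 2 = 2 + x)
U(D, p) = -9/2 - 3*D/2 (U(D, p) = 3*(-3 - D)/2 = -9/2 - 3*D/2)
F(n) = 2 + 1/(4 + n) (F(n) = 2 + 1/(n + 4) = 2 + 1/(4 + n))
F(U(-5, G))*(112 + j) = ((9 + 2*(-9/2 - 3/2*(-5)))/(4 + (-9/2 - 3/2*(-5))))*(112 - 110) = ((9 + 2*(-9/2 + 15/2))/(4 + (-9/2 + 15/2)))*2 = ((9 + 2*3)/(4 + 3))*2 = ((9 + 6)/7)*2 = ((⅐)*15)*2 = (15/7)*2 = 30/7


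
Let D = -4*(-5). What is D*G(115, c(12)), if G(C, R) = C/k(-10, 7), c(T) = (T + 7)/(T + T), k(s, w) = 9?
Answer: 2300/9 ≈ 255.56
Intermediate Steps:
c(T) = (7 + T)/(2*T) (c(T) = (7 + T)/((2*T)) = (7 + T)*(1/(2*T)) = (7 + T)/(2*T))
G(C, R) = C/9
D = 20
D*G(115, c(12)) = 20*((⅑)*115) = 20*(115/9) = 2300/9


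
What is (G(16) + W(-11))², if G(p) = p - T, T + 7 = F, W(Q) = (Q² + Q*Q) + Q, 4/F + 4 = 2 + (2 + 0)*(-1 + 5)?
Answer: 577600/9 ≈ 64178.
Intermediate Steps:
F = ⅔ (F = 4/(-4 + (2 + (2 + 0)*(-1 + 5))) = 4/(-4 + (2 + 2*4)) = 4/(-4 + (2 + 8)) = 4/(-4 + 10) = 4/6 = 4*(⅙) = ⅔ ≈ 0.66667)
W(Q) = Q + 2*Q² (W(Q) = (Q² + Q²) + Q = 2*Q² + Q = Q + 2*Q²)
T = -19/3 (T = -7 + ⅔ = -19/3 ≈ -6.3333)
G(p) = 19/3 + p (G(p) = p - 1*(-19/3) = p + 19/3 = 19/3 + p)
(G(16) + W(-11))² = ((19/3 + 16) - 11*(1 + 2*(-11)))² = (67/3 - 11*(1 - 22))² = (67/3 - 11*(-21))² = (67/3 + 231)² = (760/3)² = 577600/9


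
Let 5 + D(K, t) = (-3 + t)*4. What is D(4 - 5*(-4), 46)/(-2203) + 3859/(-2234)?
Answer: -8874455/4921502 ≈ -1.8032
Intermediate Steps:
D(K, t) = -17 + 4*t (D(K, t) = -5 + (-3 + t)*4 = -5 + (-12 + 4*t) = -17 + 4*t)
D(4 - 5*(-4), 46)/(-2203) + 3859/(-2234) = (-17 + 4*46)/(-2203) + 3859/(-2234) = (-17 + 184)*(-1/2203) + 3859*(-1/2234) = 167*(-1/2203) - 3859/2234 = -167/2203 - 3859/2234 = -8874455/4921502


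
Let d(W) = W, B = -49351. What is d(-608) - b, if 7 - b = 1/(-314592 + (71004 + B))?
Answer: -180157486/292939 ≈ -615.00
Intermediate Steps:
b = 2050574/292939 (b = 7 - 1/(-314592 + (71004 - 49351)) = 7 - 1/(-314592 + 21653) = 7 - 1/(-292939) = 7 - 1*(-1/292939) = 7 + 1/292939 = 2050574/292939 ≈ 7.0000)
d(-608) - b = -608 - 1*2050574/292939 = -608 - 2050574/292939 = -180157486/292939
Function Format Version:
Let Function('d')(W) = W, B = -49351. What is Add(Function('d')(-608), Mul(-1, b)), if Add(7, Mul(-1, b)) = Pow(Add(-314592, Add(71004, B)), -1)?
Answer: Rational(-180157486, 292939) ≈ -615.00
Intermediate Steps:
b = Rational(2050574, 292939) (b = Add(7, Mul(-1, Pow(Add(-314592, Add(71004, -49351)), -1))) = Add(7, Mul(-1, Pow(Add(-314592, 21653), -1))) = Add(7, Mul(-1, Pow(-292939, -1))) = Add(7, Mul(-1, Rational(-1, 292939))) = Add(7, Rational(1, 292939)) = Rational(2050574, 292939) ≈ 7.0000)
Add(Function('d')(-608), Mul(-1, b)) = Add(-608, Mul(-1, Rational(2050574, 292939))) = Add(-608, Rational(-2050574, 292939)) = Rational(-180157486, 292939)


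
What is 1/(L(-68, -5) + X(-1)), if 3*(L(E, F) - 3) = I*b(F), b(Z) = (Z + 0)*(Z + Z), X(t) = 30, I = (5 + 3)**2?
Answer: 3/3299 ≈ 0.00090937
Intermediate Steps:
I = 64 (I = 8**2 = 64)
b(Z) = 2*Z**2 (b(Z) = Z*(2*Z) = 2*Z**2)
L(E, F) = 3 + 128*F**2/3 (L(E, F) = 3 + (64*(2*F**2))/3 = 3 + (128*F**2)/3 = 3 + 128*F**2/3)
1/(L(-68, -5) + X(-1)) = 1/((3 + (128/3)*(-5)**2) + 30) = 1/((3 + (128/3)*25) + 30) = 1/((3 + 3200/3) + 30) = 1/(3209/3 + 30) = 1/(3299/3) = 3/3299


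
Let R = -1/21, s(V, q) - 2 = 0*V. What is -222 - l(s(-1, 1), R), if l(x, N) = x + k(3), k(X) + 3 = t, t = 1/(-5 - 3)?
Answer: -1767/8 ≈ -220.88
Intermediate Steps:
t = -⅛ (t = 1/(-8) = -⅛ ≈ -0.12500)
s(V, q) = 2 (s(V, q) = 2 + 0*V = 2 + 0 = 2)
R = -1/21 (R = -1*1/21 = -1/21 ≈ -0.047619)
k(X) = -25/8 (k(X) = -3 - ⅛ = -25/8)
l(x, N) = -25/8 + x (l(x, N) = x - 25/8 = -25/8 + x)
-222 - l(s(-1, 1), R) = -222 - (-25/8 + 2) = -222 - 1*(-9/8) = -222 + 9/8 = -1767/8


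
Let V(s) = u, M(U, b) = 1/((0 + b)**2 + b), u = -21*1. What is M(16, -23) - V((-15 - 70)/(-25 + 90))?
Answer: 10627/506 ≈ 21.002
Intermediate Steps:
u = -21
M(U, b) = 1/(b + b**2) (M(U, b) = 1/(b**2 + b) = 1/(b + b**2))
V(s) = -21
M(16, -23) - V((-15 - 70)/(-25 + 90)) = 1/((-23)*(1 - 23)) - 1*(-21) = -1/23/(-22) + 21 = -1/23*(-1/22) + 21 = 1/506 + 21 = 10627/506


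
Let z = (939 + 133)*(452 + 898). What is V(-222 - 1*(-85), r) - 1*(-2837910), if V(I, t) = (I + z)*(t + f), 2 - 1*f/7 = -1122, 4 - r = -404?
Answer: 11978731298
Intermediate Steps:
r = 408 (r = 4 - 1*(-404) = 4 + 404 = 408)
f = 7868 (f = 14 - 7*(-1122) = 14 + 7854 = 7868)
z = 1447200 (z = 1072*1350 = 1447200)
V(I, t) = (7868 + t)*(1447200 + I) (V(I, t) = (I + 1447200)*(t + 7868) = (1447200 + I)*(7868 + t) = (7868 + t)*(1447200 + I))
V(-222 - 1*(-85), r) - 1*(-2837910) = (11386569600 + 7868*(-222 - 1*(-85)) + 1447200*408 + (-222 - 1*(-85))*408) - 1*(-2837910) = (11386569600 + 7868*(-222 + 85) + 590457600 + (-222 + 85)*408) + 2837910 = (11386569600 + 7868*(-137) + 590457600 - 137*408) + 2837910 = (11386569600 - 1077916 + 590457600 - 55896) + 2837910 = 11975893388 + 2837910 = 11978731298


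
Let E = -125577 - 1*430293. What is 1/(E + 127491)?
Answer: -1/428379 ≈ -2.3344e-6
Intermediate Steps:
E = -555870 (E = -125577 - 430293 = -555870)
1/(E + 127491) = 1/(-555870 + 127491) = 1/(-428379) = -1/428379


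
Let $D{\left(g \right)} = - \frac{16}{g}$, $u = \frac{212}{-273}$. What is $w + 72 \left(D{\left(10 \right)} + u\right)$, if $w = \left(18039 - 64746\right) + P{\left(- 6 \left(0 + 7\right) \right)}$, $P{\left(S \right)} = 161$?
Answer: $- \frac{21256286}{455} \approx -46717.0$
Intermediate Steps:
$u = - \frac{212}{273}$ ($u = 212 \left(- \frac{1}{273}\right) = - \frac{212}{273} \approx -0.77656$)
$w = -46546$ ($w = \left(18039 - 64746\right) + 161 = -46707 + 161 = -46546$)
$w + 72 \left(D{\left(10 \right)} + u\right) = -46546 + 72 \left(- \frac{16}{10} - \frac{212}{273}\right) = -46546 + 72 \left(\left(-16\right) \frac{1}{10} - \frac{212}{273}\right) = -46546 + 72 \left(- \frac{8}{5} - \frac{212}{273}\right) = -46546 + 72 \left(- \frac{3244}{1365}\right) = -46546 - \frac{77856}{455} = - \frac{21256286}{455}$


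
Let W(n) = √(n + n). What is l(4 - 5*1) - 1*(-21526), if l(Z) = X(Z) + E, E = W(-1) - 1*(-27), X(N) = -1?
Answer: 21552 + I*√2 ≈ 21552.0 + 1.4142*I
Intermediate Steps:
W(n) = √2*√n (W(n) = √(2*n) = √2*√n)
E = 27 + I*√2 (E = √2*√(-1) - 1*(-27) = √2*I + 27 = I*√2 + 27 = 27 + I*√2 ≈ 27.0 + 1.4142*I)
l(Z) = 26 + I*√2 (l(Z) = -1 + (27 + I*√2) = 26 + I*√2)
l(4 - 5*1) - 1*(-21526) = (26 + I*√2) - 1*(-21526) = (26 + I*√2) + 21526 = 21552 + I*√2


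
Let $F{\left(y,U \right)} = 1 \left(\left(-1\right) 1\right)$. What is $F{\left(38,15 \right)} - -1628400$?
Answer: $1628399$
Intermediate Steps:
$F{\left(y,U \right)} = -1$ ($F{\left(y,U \right)} = 1 \left(-1\right) = -1$)
$F{\left(38,15 \right)} - -1628400 = -1 - -1628400 = -1 + 1628400 = 1628399$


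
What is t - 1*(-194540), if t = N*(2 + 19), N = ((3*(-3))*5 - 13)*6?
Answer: 187232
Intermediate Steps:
N = -348 (N = (-9*5 - 13)*6 = (-45 - 13)*6 = -58*6 = -348)
t = -7308 (t = -348*(2 + 19) = -348*21 = -7308)
t - 1*(-194540) = -7308 - 1*(-194540) = -7308 + 194540 = 187232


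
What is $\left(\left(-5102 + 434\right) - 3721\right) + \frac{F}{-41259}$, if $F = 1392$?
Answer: $- \frac{115374381}{13753} \approx -8389.0$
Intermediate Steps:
$\left(\left(-5102 + 434\right) - 3721\right) + \frac{F}{-41259} = \left(\left(-5102 + 434\right) - 3721\right) + \frac{1392}{-41259} = \left(-4668 - 3721\right) + 1392 \left(- \frac{1}{41259}\right) = -8389 - \frac{464}{13753} = - \frac{115374381}{13753}$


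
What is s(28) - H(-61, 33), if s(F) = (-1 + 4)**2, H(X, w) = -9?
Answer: 18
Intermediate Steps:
s(F) = 9 (s(F) = 3**2 = 9)
s(28) - H(-61, 33) = 9 - 1*(-9) = 9 + 9 = 18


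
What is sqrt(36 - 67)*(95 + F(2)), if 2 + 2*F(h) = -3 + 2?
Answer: 187*I*sqrt(31)/2 ≈ 520.59*I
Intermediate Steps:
F(h) = -3/2 (F(h) = -1 + (-3 + 2)/2 = -1 + (1/2)*(-1) = -1 - 1/2 = -3/2)
sqrt(36 - 67)*(95 + F(2)) = sqrt(36 - 67)*(95 - 3/2) = sqrt(-31)*(187/2) = (I*sqrt(31))*(187/2) = 187*I*sqrt(31)/2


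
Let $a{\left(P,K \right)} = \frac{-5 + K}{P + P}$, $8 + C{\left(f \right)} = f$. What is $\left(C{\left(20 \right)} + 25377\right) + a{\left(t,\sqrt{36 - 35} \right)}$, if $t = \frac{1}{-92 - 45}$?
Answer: $25663$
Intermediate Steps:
$C{\left(f \right)} = -8 + f$
$t = - \frac{1}{137}$ ($t = \frac{1}{-137} = - \frac{1}{137} \approx -0.0072993$)
$a{\left(P,K \right)} = \frac{-5 + K}{2 P}$
$\left(C{\left(20 \right)} + 25377\right) + a{\left(t,\sqrt{36 - 35} \right)} = \left(\left(-8 + 20\right) + 25377\right) + \frac{-5 + \sqrt{36 - 35}}{2 \left(- \frac{1}{137}\right)} = \left(12 + 25377\right) + \frac{1}{2} \left(-137\right) \left(-5 + \sqrt{1}\right) = 25389 + \frac{1}{2} \left(-137\right) \left(-5 + 1\right) = 25389 + \frac{1}{2} \left(-137\right) \left(-4\right) = 25389 + 274 = 25663$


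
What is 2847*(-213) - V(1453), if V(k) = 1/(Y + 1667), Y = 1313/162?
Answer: -164559933999/271367 ≈ -6.0641e+5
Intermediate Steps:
Y = 1313/162 (Y = 1313*(1/162) = 1313/162 ≈ 8.1049)
V(k) = 162/271367 (V(k) = 1/(1313/162 + 1667) = 1/(271367/162) = 162/271367)
2847*(-213) - V(1453) = 2847*(-213) - 1*162/271367 = -606411 - 162/271367 = -164559933999/271367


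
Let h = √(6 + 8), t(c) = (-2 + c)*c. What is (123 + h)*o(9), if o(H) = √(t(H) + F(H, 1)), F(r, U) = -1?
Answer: √62*(123 + √14) ≈ 997.96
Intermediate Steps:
t(c) = c*(-2 + c)
o(H) = √(-1 + H*(-2 + H)) (o(H) = √(H*(-2 + H) - 1) = √(-1 + H*(-2 + H)))
h = √14 ≈ 3.7417
(123 + h)*o(9) = (123 + √14)*√(-1 + 9*(-2 + 9)) = (123 + √14)*√(-1 + 9*7) = (123 + √14)*√(-1 + 63) = (123 + √14)*√62 = √62*(123 + √14)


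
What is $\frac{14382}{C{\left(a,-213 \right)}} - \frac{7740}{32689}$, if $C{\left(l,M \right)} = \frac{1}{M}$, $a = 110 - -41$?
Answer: $- \frac{100138378914}{32689} \approx -3.0634 \cdot 10^{6}$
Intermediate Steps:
$a = 151$ ($a = 110 + 41 = 151$)
$\frac{14382}{C{\left(a,-213 \right)}} - \frac{7740}{32689} = \frac{14382}{\frac{1}{-213}} - \frac{7740}{32689} = \frac{14382}{- \frac{1}{213}} - \frac{7740}{32689} = 14382 \left(-213\right) - \frac{7740}{32689} = -3063366 - \frac{7740}{32689} = - \frac{100138378914}{32689}$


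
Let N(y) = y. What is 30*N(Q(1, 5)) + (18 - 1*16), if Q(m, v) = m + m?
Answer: 62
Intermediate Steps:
Q(m, v) = 2*m
30*N(Q(1, 5)) + (18 - 1*16) = 30*(2*1) + (18 - 1*16) = 30*2 + (18 - 16) = 60 + 2 = 62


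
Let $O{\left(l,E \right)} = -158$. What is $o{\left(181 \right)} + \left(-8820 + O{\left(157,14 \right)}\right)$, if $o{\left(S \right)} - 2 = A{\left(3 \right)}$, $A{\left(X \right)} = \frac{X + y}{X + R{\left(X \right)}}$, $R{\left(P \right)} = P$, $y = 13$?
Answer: $- \frac{26920}{3} \approx -8973.3$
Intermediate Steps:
$A{\left(X \right)} = \frac{13 + X}{2 X}$ ($A{\left(X \right)} = \frac{X + 13}{X + X} = \frac{13 + X}{2 X}$)
$o{\left(S \right)} = \frac{14}{3}$ ($o{\left(S \right)} = 2 + \frac{13 + 3}{2 \cdot 3} = 2 + \frac{1}{2} \cdot \frac{1}{3} \cdot 16 = 2 + \frac{8}{3} = \frac{14}{3}$)
$o{\left(181 \right)} + \left(-8820 + O{\left(157,14 \right)}\right) = \frac{14}{3} - 8978 = - \frac{26920}{3}$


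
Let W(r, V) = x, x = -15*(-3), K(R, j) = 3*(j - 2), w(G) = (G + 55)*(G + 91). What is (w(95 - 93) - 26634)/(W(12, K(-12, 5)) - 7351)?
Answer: 1641/562 ≈ 2.9199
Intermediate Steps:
w(G) = (55 + G)*(91 + G)
K(R, j) = -6 + 3*j (K(R, j) = 3*(-2 + j) = -6 + 3*j)
x = 45
W(r, V) = 45
(w(95 - 93) - 26634)/(W(12, K(-12, 5)) - 7351) = ((5005 + (95 - 93)² + 146*(95 - 93)) - 26634)/(45 - 7351) = ((5005 + 2² + 146*2) - 26634)/(-7306) = ((5005 + 4 + 292) - 26634)*(-1/7306) = (5301 - 26634)*(-1/7306) = -21333*(-1/7306) = 1641/562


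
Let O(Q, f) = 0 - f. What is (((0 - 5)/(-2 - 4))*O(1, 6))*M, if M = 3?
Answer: -15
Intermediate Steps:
O(Q, f) = -f
(((0 - 5)/(-2 - 4))*O(1, 6))*M = (((0 - 5)/(-2 - 4))*(-1*6))*3 = (-5/(-6)*(-6))*3 = (-5*(-⅙)*(-6))*3 = ((⅚)*(-6))*3 = -5*3 = -15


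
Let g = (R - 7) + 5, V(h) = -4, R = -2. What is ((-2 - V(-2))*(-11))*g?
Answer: 88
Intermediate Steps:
g = -4 (g = (-2 - 7) + 5 = -9 + 5 = -4)
((-2 - V(-2))*(-11))*g = ((-2 - 1*(-4))*(-11))*(-4) = ((-2 + 4)*(-11))*(-4) = (2*(-11))*(-4) = -22*(-4) = 88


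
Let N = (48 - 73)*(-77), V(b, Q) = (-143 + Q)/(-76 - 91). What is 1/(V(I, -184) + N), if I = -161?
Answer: 167/321802 ≈ 0.00051895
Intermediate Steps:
V(b, Q) = 143/167 - Q/167 (V(b, Q) = (-143 + Q)/(-167) = (-143 + Q)*(-1/167) = 143/167 - Q/167)
N = 1925 (N = -25*(-77) = 1925)
1/(V(I, -184) + N) = 1/((143/167 - 1/167*(-184)) + 1925) = 1/((143/167 + 184/167) + 1925) = 1/(327/167 + 1925) = 1/(321802/167) = 167/321802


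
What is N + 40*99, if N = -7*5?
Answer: 3925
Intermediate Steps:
N = -35
N + 40*99 = -35 + 40*99 = -35 + 3960 = 3925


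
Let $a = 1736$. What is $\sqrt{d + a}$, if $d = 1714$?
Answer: $5 \sqrt{138} \approx 58.737$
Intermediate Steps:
$\sqrt{d + a} = \sqrt{1714 + 1736} = \sqrt{3450} = 5 \sqrt{138}$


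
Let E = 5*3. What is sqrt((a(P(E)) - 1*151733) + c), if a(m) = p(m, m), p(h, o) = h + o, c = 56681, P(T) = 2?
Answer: 218*I*sqrt(2) ≈ 308.3*I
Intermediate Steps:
E = 15
a(m) = 2*m (a(m) = m + m = 2*m)
sqrt((a(P(E)) - 1*151733) + c) = sqrt((2*2 - 1*151733) + 56681) = sqrt((4 - 151733) + 56681) = sqrt(-151729 + 56681) = sqrt(-95048) = 218*I*sqrt(2)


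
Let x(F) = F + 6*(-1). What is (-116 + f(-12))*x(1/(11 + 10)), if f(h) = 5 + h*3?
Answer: 875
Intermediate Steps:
f(h) = 5 + 3*h
x(F) = -6 + F (x(F) = F - 6 = -6 + F)
(-116 + f(-12))*x(1/(11 + 10)) = (-116 + (5 + 3*(-12)))*(-6 + 1/(11 + 10)) = (-116 + (5 - 36))*(-6 + 1/21) = (-116 - 31)*(-6 + 1/21) = -147*(-125/21) = 875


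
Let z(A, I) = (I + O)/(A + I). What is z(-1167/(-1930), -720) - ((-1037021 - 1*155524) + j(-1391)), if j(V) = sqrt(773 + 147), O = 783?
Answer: 551922903465/462811 - 2*sqrt(230) ≈ 1.1925e+6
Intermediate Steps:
z(A, I) = (783 + I)/(A + I) (z(A, I) = (I + 783)/(A + I) = (783 + I)/(A + I))
j(V) = 2*sqrt(230) (j(V) = sqrt(920) = 2*sqrt(230))
z(-1167/(-1930), -720) - ((-1037021 - 1*155524) + j(-1391)) = (783 - 720)/(-1167/(-1930) - 720) - ((-1037021 - 1*155524) + 2*sqrt(230)) = 63/(-1167*(-1/1930) - 720) - ((-1037021 - 155524) + 2*sqrt(230)) = 63/(1167/1930 - 720) - (-1192545 + 2*sqrt(230)) = 63/(-1388433/1930) + (1192545 - 2*sqrt(230)) = -1930/1388433*63 + (1192545 - 2*sqrt(230)) = -40530/462811 + (1192545 - 2*sqrt(230)) = 551922903465/462811 - 2*sqrt(230)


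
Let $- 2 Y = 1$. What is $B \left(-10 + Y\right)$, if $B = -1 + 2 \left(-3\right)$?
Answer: $\frac{147}{2} \approx 73.5$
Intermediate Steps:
$Y = - \frac{1}{2}$ ($Y = \left(- \frac{1}{2}\right) 1 = - \frac{1}{2} \approx -0.5$)
$B = -7$ ($B = -1 - 6 = -7$)
$B \left(-10 + Y\right) = - 7 \left(-10 - \frac{1}{2}\right) = \left(-7\right) \left(- \frac{21}{2}\right) = \frac{147}{2}$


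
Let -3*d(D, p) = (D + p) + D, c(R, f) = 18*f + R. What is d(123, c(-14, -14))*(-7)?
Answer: -140/3 ≈ -46.667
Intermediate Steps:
c(R, f) = R + 18*f
d(D, p) = -2*D/3 - p/3 (d(D, p) = -((D + p) + D)/3 = -(p + 2*D)/3 = -2*D/3 - p/3)
d(123, c(-14, -14))*(-7) = (-⅔*123 - (-14 + 18*(-14))/3)*(-7) = (-82 - (-14 - 252)/3)*(-7) = (-82 - ⅓*(-266))*(-7) = (-82 + 266/3)*(-7) = (20/3)*(-7) = -140/3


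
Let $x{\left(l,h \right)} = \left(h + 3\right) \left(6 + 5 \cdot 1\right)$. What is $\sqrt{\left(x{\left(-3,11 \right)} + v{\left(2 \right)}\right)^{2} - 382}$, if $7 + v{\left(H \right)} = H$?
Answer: $\sqrt{21819} \approx 147.71$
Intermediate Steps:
$v{\left(H \right)} = -7 + H$
$x{\left(l,h \right)} = 33 + 11 h$ ($x{\left(l,h \right)} = \left(3 + h\right) \left(6 + 5\right) = \left(3 + h\right) 11 = 33 + 11 h$)
$\sqrt{\left(x{\left(-3,11 \right)} + v{\left(2 \right)}\right)^{2} - 382} = \sqrt{\left(\left(33 + 11 \cdot 11\right) + \left(-7 + 2\right)\right)^{2} - 382} = \sqrt{\left(\left(33 + 121\right) - 5\right)^{2} - 382} = \sqrt{\left(154 - 5\right)^{2} - 382} = \sqrt{149^{2} - 382} = \sqrt{22201 - 382} = \sqrt{21819}$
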